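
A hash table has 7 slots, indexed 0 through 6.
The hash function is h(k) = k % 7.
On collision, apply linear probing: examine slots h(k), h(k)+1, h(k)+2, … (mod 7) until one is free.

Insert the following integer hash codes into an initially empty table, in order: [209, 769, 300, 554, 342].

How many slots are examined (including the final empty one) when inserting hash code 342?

5

209: h=6 => slot 6
769: h=6, probe 6,0 => slot 0
300: h=6, probe 6,0,1 => slot 1
554: h=1, probe 1,2 => slot 2
342: h=6, probe 6,0,1,2,3 => slot 3
Table: [769, 300, 554, 342, ∅, ∅, 209]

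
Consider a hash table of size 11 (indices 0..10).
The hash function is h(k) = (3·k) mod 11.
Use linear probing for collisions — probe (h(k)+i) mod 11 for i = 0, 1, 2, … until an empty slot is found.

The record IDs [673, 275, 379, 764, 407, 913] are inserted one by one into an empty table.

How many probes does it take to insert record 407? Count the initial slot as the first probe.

Insert 673: h=6, slot 6 empty => index 6.
Insert 275: h=0, slot 0 empty => index 0.
Insert 379: h=4, slot 4 empty => index 4.
Insert 764: h=4, slot 4 occupied => index 5.
Insert 407: h=0, slot 0 occupied => index 1.
Insert 913: h=0, slots 0,1 occupied => index 2.
Table: [275, 407, 913, _, 379, 764, 673, _, _, _, _]

2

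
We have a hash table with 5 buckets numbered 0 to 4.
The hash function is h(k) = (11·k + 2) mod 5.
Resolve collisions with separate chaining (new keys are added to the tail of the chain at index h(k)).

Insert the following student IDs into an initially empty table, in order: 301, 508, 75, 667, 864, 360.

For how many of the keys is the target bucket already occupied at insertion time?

1

301 -> bucket 3
508 -> bucket 0
75 -> bucket 2
667 -> bucket 4
864 -> bucket 1
360 -> bucket 2 (collision)
Final buckets:
0: 508
1: 864
2: 75 -> 360
3: 301
4: 667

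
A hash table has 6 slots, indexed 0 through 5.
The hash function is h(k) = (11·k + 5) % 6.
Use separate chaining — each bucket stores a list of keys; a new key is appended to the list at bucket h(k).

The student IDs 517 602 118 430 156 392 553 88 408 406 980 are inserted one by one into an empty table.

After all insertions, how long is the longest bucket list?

4

Insert 517: h=4, bucket 4 empty → new chain.
Insert 602: h=3, bucket 3 empty → new chain.
Insert 118: h=1, bucket 1 empty → new chain.
Insert 430: h=1, bucket 1 nonempty → append to chain.
Insert 156: h=5, bucket 5 empty → new chain.
Insert 392: h=3, bucket 3 nonempty → append to chain.
Insert 553: h=4, bucket 4 nonempty → append to chain.
Insert 88: h=1, bucket 1 nonempty → append to chain.
Insert 408: h=5, bucket 5 nonempty → append to chain.
Insert 406: h=1, bucket 1 nonempty → append to chain.
Insert 980: h=3, bucket 3 nonempty → append to chain.
Final buckets:
0: —
1: 118 -> 430 -> 88 -> 406
2: —
3: 602 -> 392 -> 980
4: 517 -> 553
5: 156 -> 408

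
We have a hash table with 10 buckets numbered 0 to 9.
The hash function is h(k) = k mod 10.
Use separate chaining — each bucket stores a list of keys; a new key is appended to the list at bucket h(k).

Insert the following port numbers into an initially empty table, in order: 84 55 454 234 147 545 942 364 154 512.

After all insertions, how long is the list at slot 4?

Insert 84: h=4, bucket 4 empty -> new chain.
Insert 55: h=5, bucket 5 empty -> new chain.
Insert 454: h=4, bucket 4 nonempty -> append to chain.
Insert 234: h=4, bucket 4 nonempty -> append to chain.
Insert 147: h=7, bucket 7 empty -> new chain.
Insert 545: h=5, bucket 5 nonempty -> append to chain.
Insert 942: h=2, bucket 2 empty -> new chain.
Insert 364: h=4, bucket 4 nonempty -> append to chain.
Insert 154: h=4, bucket 4 nonempty -> append to chain.
Insert 512: h=2, bucket 2 nonempty -> append to chain.
Final buckets:
0: _
1: _
2: 942 -> 512
3: _
4: 84 -> 454 -> 234 -> 364 -> 154
5: 55 -> 545
6: _
7: 147
8: _
9: _

5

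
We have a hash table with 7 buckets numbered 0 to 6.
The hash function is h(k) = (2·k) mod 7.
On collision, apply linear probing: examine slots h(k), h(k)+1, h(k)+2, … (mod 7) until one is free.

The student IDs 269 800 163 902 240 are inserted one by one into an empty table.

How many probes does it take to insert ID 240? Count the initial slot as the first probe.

5

269 hashes to 6; slot 6 is free → place at 6.
800 hashes to 4; slot 4 is free → place at 4.
163 hashes to 4; 4 taken → place at 5.
902 hashes to 5; 5,6 taken → place at 0.
240 hashes to 4; 4,5,6,0 taken → place at 1.
Table: [902, 240, ., ., 800, 163, 269]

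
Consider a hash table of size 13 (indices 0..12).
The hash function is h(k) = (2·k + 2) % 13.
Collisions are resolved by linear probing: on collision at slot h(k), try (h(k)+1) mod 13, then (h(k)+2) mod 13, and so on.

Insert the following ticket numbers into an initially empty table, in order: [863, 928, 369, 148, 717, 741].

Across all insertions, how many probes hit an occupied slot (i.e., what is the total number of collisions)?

7

863: h=12 => slot 12
928: h=12, probe 12,0 => slot 0
369: h=12, probe 12,0,1 => slot 1
148: h=12, probe 12,0,1,2 => slot 2
717: h=6 => slot 6
741: h=2, probe 2,3 => slot 3
Table: [928, 369, 148, 741, ∅, ∅, 717, ∅, ∅, ∅, ∅, ∅, 863]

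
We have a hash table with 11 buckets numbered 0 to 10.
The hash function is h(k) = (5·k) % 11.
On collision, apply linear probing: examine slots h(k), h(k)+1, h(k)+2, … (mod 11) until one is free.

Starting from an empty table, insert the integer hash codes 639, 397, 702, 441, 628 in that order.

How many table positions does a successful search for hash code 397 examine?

Insert 639: h=5, slot 5 empty → index 5.
Insert 397: h=5, slot 5 occupied → index 6.
Insert 702: h=1, slot 1 empty → index 1.
Insert 441: h=5, slots 5,6 occupied → index 7.
Insert 628: h=5, slots 5,6,7 occupied → index 8.
Table: [., 702, ., ., ., 639, 397, 441, 628, ., .]
Lookup 397: h=5, probe 5,6 → found at 6.

2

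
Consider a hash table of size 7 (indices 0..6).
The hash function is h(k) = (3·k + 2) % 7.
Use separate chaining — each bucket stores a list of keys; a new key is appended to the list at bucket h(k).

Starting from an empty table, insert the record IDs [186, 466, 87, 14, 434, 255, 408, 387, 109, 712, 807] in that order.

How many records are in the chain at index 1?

186 → bucket 0
466 → bucket 0 (collision)
87 → bucket 4
14 → bucket 2
434 → bucket 2 (collision)
255 → bucket 4 (collision)
408 → bucket 1
387 → bucket 1 (collision)
109 → bucket 0 (collision)
712 → bucket 3
807 → bucket 1 (collision)
Final buckets:
0: 186 -> 466 -> 109
1: 408 -> 387 -> 807
2: 14 -> 434
3: 712
4: 87 -> 255
5: .
6: .

3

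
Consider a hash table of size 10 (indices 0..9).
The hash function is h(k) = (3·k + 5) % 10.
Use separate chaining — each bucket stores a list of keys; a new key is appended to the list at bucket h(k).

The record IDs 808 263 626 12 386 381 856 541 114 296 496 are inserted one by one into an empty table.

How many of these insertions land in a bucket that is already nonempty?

5

Insert 808: h=9, bucket 9 empty → new chain.
Insert 263: h=4, bucket 4 empty → new chain.
Insert 626: h=3, bucket 3 empty → new chain.
Insert 12: h=1, bucket 1 empty → new chain.
Insert 386: h=3, bucket 3 nonempty → append to chain.
Insert 381: h=8, bucket 8 empty → new chain.
Insert 856: h=3, bucket 3 nonempty → append to chain.
Insert 541: h=8, bucket 8 nonempty → append to chain.
Insert 114: h=7, bucket 7 empty → new chain.
Insert 296: h=3, bucket 3 nonempty → append to chain.
Insert 496: h=3, bucket 3 nonempty → append to chain.
Final buckets:
0: ∅
1: 12
2: ∅
3: 626 -> 386 -> 856 -> 296 -> 496
4: 263
5: ∅
6: ∅
7: 114
8: 381 -> 541
9: 808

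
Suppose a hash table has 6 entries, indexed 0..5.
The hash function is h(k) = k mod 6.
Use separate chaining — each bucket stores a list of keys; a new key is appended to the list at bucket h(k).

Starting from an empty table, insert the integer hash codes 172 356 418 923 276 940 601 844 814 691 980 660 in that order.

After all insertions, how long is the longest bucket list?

Insert 172: h=4, bucket 4 empty → new chain.
Insert 356: h=2, bucket 2 empty → new chain.
Insert 418: h=4, bucket 4 nonempty → append to chain.
Insert 923: h=5, bucket 5 empty → new chain.
Insert 276: h=0, bucket 0 empty → new chain.
Insert 940: h=4, bucket 4 nonempty → append to chain.
Insert 601: h=1, bucket 1 empty → new chain.
Insert 844: h=4, bucket 4 nonempty → append to chain.
Insert 814: h=4, bucket 4 nonempty → append to chain.
Insert 691: h=1, bucket 1 nonempty → append to chain.
Insert 980: h=2, bucket 2 nonempty → append to chain.
Insert 660: h=0, bucket 0 nonempty → append to chain.
Final buckets:
0: 276 -> 660
1: 601 -> 691
2: 356 -> 980
3: .
4: 172 -> 418 -> 940 -> 844 -> 814
5: 923

5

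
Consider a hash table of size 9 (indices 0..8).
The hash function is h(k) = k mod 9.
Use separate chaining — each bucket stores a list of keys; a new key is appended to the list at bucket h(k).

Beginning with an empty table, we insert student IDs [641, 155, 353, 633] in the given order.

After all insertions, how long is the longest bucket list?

3

Insert 641: h=2, bucket 2 empty → new chain.
Insert 155: h=2, bucket 2 nonempty → append to chain.
Insert 353: h=2, bucket 2 nonempty → append to chain.
Insert 633: h=3, bucket 3 empty → new chain.
Final buckets:
0: _
1: _
2: 641 -> 155 -> 353
3: 633
4: _
5: _
6: _
7: _
8: _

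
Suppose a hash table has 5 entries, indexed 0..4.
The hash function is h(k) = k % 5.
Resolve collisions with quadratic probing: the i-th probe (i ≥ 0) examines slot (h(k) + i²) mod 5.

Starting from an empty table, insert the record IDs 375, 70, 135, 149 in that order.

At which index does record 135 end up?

375 hashes to 0; slot 0 is free → place at 0.
70 hashes to 0; 0 taken → place at 1.
135 hashes to 0; 0,1 taken → place at 4.
149 hashes to 4; 4,0 taken → place at 3.
Table: [375, 70, ., 149, 135]

4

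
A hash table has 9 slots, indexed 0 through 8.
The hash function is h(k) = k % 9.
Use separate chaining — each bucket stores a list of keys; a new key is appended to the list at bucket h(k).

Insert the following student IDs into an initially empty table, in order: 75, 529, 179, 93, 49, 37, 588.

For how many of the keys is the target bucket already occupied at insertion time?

2

Insert 75: h=3, bucket 3 empty → new chain.
Insert 529: h=7, bucket 7 empty → new chain.
Insert 179: h=8, bucket 8 empty → new chain.
Insert 93: h=3, bucket 3 nonempty → append to chain.
Insert 49: h=4, bucket 4 empty → new chain.
Insert 37: h=1, bucket 1 empty → new chain.
Insert 588: h=3, bucket 3 nonempty → append to chain.
Final buckets:
0: -
1: 37
2: -
3: 75 -> 93 -> 588
4: 49
5: -
6: -
7: 529
8: 179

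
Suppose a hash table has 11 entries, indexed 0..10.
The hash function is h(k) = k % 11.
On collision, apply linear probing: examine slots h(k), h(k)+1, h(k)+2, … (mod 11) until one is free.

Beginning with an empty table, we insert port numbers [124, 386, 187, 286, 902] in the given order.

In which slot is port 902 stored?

Insert 124: h=3, slot 3 empty -> index 3.
Insert 386: h=1, slot 1 empty -> index 1.
Insert 187: h=0, slot 0 empty -> index 0.
Insert 286: h=0, slots 0,1 occupied -> index 2.
Insert 902: h=0, slots 0,1,2,3 occupied -> index 4.
Table: [187, 386, 286, 124, 902, -, -, -, -, -, -]

4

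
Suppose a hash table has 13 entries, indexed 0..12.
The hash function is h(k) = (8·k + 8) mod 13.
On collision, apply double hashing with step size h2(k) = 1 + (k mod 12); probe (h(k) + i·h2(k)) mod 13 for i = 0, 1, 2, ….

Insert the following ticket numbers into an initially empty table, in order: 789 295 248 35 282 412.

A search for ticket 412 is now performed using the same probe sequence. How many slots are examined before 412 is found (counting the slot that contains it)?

2

789: h=2 → slot 2
295: h=2, h2=8, probe 2,10 → slot 10
248: h=3 → slot 3
35: h=2, h2=12, probe 2,1 → slot 1
282: h=2, h2=7, probe 2,9 → slot 9
412: h=2, h2=5, probe 2,7 → slot 7
Table: [-, 35, 789, 248, -, -, -, 412, -, 282, 295, -, -]
Lookup 412: h=2, h2=5, probe 2,7 → found at 7.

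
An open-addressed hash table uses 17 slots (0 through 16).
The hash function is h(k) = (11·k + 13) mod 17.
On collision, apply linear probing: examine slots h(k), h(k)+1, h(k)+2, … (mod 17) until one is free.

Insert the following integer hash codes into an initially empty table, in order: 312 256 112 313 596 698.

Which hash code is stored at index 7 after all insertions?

312 hashes to 11; slot 11 is free → place at 11.
256 hashes to 7; slot 7 is free → place at 7.
112 hashes to 4; slot 4 is free → place at 4.
313 hashes to 5; slot 5 is free → place at 5.
596 hashes to 7; 7 taken → place at 8.
698 hashes to 7; 7,8 taken → place at 9.
Table: [—, —, —, —, 112, 313, —, 256, 596, 698, —, 312, —, —, —, —, —]

256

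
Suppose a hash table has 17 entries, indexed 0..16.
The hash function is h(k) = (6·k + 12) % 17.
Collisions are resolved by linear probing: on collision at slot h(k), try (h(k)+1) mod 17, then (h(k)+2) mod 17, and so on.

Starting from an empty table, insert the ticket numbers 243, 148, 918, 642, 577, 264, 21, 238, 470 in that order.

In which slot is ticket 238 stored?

13

Insert 243: h=8, slot 8 empty => index 8.
Insert 148: h=16, slot 16 empty => index 16.
Insert 918: h=12, slot 12 empty => index 12.
Insert 642: h=5, slot 5 empty => index 5.
Insert 577: h=6, slot 6 empty => index 6.
Insert 264: h=15, slot 15 empty => index 15.
Insert 21: h=2, slot 2 empty => index 2.
Insert 238: h=12, slot 12 occupied => index 13.
Insert 470: h=10, slot 10 empty => index 10.
Table: [-, -, 21, -, -, 642, 577, -, 243, -, 470, -, 918, 238, -, 264, 148]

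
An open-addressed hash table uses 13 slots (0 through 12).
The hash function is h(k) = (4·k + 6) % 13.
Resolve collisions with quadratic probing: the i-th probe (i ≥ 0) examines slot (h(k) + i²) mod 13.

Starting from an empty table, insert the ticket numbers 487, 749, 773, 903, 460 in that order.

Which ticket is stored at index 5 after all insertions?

773

Insert 487: h=4, slot 4 empty => index 4.
Insert 749: h=12, slot 12 empty => index 12.
Insert 773: h=4, slot 4 occupied => index 5.
Insert 903: h=4, slots 4,5 occupied => index 8.
Insert 460: h=0, slot 0 empty => index 0.
Table: [460, ∅, ∅, ∅, 487, 773, ∅, ∅, 903, ∅, ∅, ∅, 749]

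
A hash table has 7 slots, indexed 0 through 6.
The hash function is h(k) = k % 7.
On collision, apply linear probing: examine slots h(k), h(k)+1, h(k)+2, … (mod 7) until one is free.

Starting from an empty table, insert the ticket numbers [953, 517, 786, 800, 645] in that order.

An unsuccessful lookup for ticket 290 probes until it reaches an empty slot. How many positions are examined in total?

3

953 hashes to 1; slot 1 is free -> place at 1.
517 hashes to 6; slot 6 is free -> place at 6.
786 hashes to 2; slot 2 is free -> place at 2.
800 hashes to 2; 2 taken -> place at 3.
645 hashes to 1; 1,2,3 taken -> place at 4.
Table: [_, 953, 786, 800, 645, _, 517]
Lookup 290: h=3, probe 3,4,5 → slot 5 empty, not found.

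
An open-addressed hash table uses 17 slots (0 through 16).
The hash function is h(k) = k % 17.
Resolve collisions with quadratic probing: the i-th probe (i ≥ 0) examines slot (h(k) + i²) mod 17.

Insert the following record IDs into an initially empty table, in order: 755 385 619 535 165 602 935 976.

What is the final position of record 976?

6

Insert 755: h=7, slot 7 empty -> index 7.
Insert 385: h=11, slot 11 empty -> index 11.
Insert 619: h=7, slot 7 occupied -> index 8.
Insert 535: h=8, slot 8 occupied -> index 9.
Insert 165: h=12, slot 12 empty -> index 12.
Insert 602: h=7, slots 7,8,11 occupied -> index 16.
Insert 935: h=0, slot 0 empty -> index 0.
Insert 976: h=7, slots 7,8,11,16 occupied -> index 6.
Table: [935, ∅, ∅, ∅, ∅, ∅, 976, 755, 619, 535, ∅, 385, 165, ∅, ∅, ∅, 602]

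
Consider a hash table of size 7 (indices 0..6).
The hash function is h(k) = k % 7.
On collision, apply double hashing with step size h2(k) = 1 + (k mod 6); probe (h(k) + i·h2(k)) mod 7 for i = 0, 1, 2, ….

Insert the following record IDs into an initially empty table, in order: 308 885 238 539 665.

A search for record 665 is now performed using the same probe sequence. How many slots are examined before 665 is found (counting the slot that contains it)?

308 hashes to 0; slot 0 is free => place at 0.
885 hashes to 3; slot 3 is free => place at 3.
238 hashes to 0, h2=5; 0 taken => place at 5.
539 hashes to 0, h2=6; 0 taken => place at 6.
665 hashes to 0, h2=6; 0,6,5 taken => place at 4.
Table: [308, ., ., 885, 665, 238, 539]
Lookup 665: h=0, h2=6, probe 0,6,5,4 → found at 4.

4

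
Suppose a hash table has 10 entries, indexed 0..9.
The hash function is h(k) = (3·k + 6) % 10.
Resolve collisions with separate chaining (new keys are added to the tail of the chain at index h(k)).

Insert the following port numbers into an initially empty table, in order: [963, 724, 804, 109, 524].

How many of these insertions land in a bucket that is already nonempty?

963 -> bucket 5
724 -> bucket 8
804 -> bucket 8 (collision)
109 -> bucket 3
524 -> bucket 8 (collision)
Final buckets:
0: —
1: —
2: —
3: 109
4: —
5: 963
6: —
7: —
8: 724 -> 804 -> 524
9: —

2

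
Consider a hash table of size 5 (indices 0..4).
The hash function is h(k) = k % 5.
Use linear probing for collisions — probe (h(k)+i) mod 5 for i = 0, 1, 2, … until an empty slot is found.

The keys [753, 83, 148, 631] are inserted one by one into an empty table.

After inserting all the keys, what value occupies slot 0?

148

Insert 753: h=3, slot 3 empty -> index 3.
Insert 83: h=3, slot 3 occupied -> index 4.
Insert 148: h=3, slots 3,4 occupied -> index 0.
Insert 631: h=1, slot 1 empty -> index 1.
Table: [148, 631, ., 753, 83]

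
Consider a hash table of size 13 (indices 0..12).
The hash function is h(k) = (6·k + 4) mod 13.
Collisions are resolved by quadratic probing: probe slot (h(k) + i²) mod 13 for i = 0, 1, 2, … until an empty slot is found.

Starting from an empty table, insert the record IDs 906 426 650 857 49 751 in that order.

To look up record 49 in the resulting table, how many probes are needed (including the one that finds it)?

2

Insert 906: h=6, slot 6 empty → index 6.
Insert 426: h=12, slot 12 empty → index 12.
Insert 650: h=4, slot 4 empty → index 4.
Insert 857: h=11, slot 11 empty → index 11.
Insert 49: h=12, slot 12 occupied → index 0.
Insert 751: h=12, slots 12,0 occupied → index 3.
Table: [49, ., ., 751, 650, ., 906, ., ., ., ., 857, 426]
Lookup 49: h=12, probe 12,0 → found at 0.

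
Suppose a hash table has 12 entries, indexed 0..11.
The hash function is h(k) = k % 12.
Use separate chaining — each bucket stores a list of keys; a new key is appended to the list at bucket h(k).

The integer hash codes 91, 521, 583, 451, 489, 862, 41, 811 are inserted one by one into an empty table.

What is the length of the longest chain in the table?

91 → bucket 7
521 → bucket 5
583 → bucket 7 (collision)
451 → bucket 7 (collision)
489 → bucket 9
862 → bucket 10
41 → bucket 5 (collision)
811 → bucket 7 (collision)
Final buckets:
0: _
1: _
2: _
3: _
4: _
5: 521 -> 41
6: _
7: 91 -> 583 -> 451 -> 811
8: _
9: 489
10: 862
11: _

4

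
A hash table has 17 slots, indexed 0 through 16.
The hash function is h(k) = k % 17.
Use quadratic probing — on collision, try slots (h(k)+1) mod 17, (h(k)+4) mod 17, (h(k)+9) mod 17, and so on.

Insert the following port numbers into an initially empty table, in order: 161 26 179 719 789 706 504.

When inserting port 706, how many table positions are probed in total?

3

Insert 161: h=8, slot 8 empty → index 8.
Insert 26: h=9, slot 9 empty → index 9.
Insert 179: h=9, slot 9 occupied → index 10.
Insert 719: h=5, slot 5 empty → index 5.
Insert 789: h=7, slot 7 empty → index 7.
Insert 706: h=9, slots 9,10 occupied → index 13.
Insert 504: h=11, slot 11 empty → index 11.
Table: [—, —, —, —, —, 719, —, 789, 161, 26, 179, 504, —, 706, —, —, —]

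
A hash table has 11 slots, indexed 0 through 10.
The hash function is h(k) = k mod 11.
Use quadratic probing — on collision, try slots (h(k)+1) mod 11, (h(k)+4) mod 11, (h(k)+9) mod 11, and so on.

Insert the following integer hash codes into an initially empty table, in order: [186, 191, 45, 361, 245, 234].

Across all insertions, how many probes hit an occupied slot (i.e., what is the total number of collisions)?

Insert 186: h=10, slot 10 empty => index 10.
Insert 191: h=4, slot 4 empty => index 4.
Insert 45: h=1, slot 1 empty => index 1.
Insert 361: h=9, slot 9 empty => index 9.
Insert 245: h=3, slot 3 empty => index 3.
Insert 234: h=3, slots 3,4 occupied => index 7.
Table: [_, 45, _, 245, 191, _, _, 234, _, 361, 186]

2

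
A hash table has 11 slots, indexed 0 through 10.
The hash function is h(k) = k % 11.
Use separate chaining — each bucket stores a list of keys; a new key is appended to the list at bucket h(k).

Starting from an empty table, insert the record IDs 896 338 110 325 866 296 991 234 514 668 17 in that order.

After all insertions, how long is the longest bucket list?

4

896 → bucket 5
338 → bucket 8
110 → bucket 0
325 → bucket 6
866 → bucket 8 (collision)
296 → bucket 10
991 → bucket 1
234 → bucket 3
514 → bucket 8 (collision)
668 → bucket 8 (collision)
17 → bucket 6 (collision)
Final buckets:
0: 110
1: 991
2: .
3: 234
4: .
5: 896
6: 325 -> 17
7: .
8: 338 -> 866 -> 514 -> 668
9: .
10: 296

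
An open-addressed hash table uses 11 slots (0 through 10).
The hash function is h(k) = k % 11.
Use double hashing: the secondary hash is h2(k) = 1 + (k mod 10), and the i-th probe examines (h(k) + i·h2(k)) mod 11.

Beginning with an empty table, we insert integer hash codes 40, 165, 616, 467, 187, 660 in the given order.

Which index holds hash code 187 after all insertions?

40 hashes to 7; slot 7 is free => place at 7.
165 hashes to 0; slot 0 is free => place at 0.
616 hashes to 0, h2=7; 0,7 taken => place at 3.
467 hashes to 5; slot 5 is free => place at 5.
187 hashes to 0, h2=8; 0 taken => place at 8.
660 hashes to 0, h2=1; 0 taken => place at 1.
Table: [165, 660, ., 616, ., 467, ., 40, 187, ., .]

8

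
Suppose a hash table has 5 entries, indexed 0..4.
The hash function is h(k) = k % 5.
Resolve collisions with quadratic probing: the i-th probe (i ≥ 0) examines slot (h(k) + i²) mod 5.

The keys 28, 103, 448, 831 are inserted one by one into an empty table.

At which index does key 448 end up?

2

28: h=3 -> slot 3
103: h=3, probe 3,4 -> slot 4
448: h=3, probe 3,4,2 -> slot 2
831: h=1 -> slot 1
Table: [_, 831, 448, 28, 103]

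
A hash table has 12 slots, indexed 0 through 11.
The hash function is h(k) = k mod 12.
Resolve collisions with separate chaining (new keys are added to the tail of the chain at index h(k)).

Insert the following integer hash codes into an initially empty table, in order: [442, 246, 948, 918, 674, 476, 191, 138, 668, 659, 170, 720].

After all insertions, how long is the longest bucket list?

3

Insert 442: h=10, bucket 10 empty -> new chain.
Insert 246: h=6, bucket 6 empty -> new chain.
Insert 948: h=0, bucket 0 empty -> new chain.
Insert 918: h=6, bucket 6 nonempty -> append to chain.
Insert 674: h=2, bucket 2 empty -> new chain.
Insert 476: h=8, bucket 8 empty -> new chain.
Insert 191: h=11, bucket 11 empty -> new chain.
Insert 138: h=6, bucket 6 nonempty -> append to chain.
Insert 668: h=8, bucket 8 nonempty -> append to chain.
Insert 659: h=11, bucket 11 nonempty -> append to chain.
Insert 170: h=2, bucket 2 nonempty -> append to chain.
Insert 720: h=0, bucket 0 nonempty -> append to chain.
Final buckets:
0: 948 -> 720
1: ∅
2: 674 -> 170
3: ∅
4: ∅
5: ∅
6: 246 -> 918 -> 138
7: ∅
8: 476 -> 668
9: ∅
10: 442
11: 191 -> 659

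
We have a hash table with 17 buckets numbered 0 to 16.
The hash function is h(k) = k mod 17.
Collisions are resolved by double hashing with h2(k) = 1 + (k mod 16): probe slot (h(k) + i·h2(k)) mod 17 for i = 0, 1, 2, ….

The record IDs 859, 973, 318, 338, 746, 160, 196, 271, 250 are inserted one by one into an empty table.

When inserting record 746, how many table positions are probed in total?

3

859 hashes to 9; slot 9 is free → place at 9.
973 hashes to 4; slot 4 is free → place at 4.
318 hashes to 12; slot 12 is free → place at 12.
338 hashes to 15; slot 15 is free → place at 15.
746 hashes to 15, h2=11; 15,9 taken → place at 3.
160 hashes to 7; slot 7 is free → place at 7.
196 hashes to 9, h2=5; 9 taken → place at 14.
271 hashes to 16; slot 16 is free → place at 16.
250 hashes to 12, h2=11; 12 taken → place at 6.
Table: [∅, ∅, ∅, 746, 973, ∅, 250, 160, ∅, 859, ∅, ∅, 318, ∅, 196, 338, 271]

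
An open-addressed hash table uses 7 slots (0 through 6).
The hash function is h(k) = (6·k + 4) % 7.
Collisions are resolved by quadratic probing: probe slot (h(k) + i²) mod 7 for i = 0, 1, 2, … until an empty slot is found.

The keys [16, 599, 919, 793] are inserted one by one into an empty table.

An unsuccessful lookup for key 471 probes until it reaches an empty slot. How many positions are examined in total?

Insert 16: h=2, slot 2 empty -> index 2.
Insert 599: h=0, slot 0 empty -> index 0.
Insert 919: h=2, slot 2 occupied -> index 3.
Insert 793: h=2, slots 2,3 occupied -> index 6.
Table: [599, _, 16, 919, _, _, 793]
Lookup 471: h=2, probe 2,3,6,4 → slot 4 empty, not found.

4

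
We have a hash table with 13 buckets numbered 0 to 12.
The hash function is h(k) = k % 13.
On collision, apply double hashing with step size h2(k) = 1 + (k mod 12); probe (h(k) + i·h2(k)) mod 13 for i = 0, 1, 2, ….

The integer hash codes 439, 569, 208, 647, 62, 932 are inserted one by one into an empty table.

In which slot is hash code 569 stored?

3

439 hashes to 10; slot 10 is free -> place at 10.
569 hashes to 10, h2=6; 10 taken -> place at 3.
208 hashes to 0; slot 0 is free -> place at 0.
647 hashes to 10, h2=12; 10 taken -> place at 9.
62 hashes to 10, h2=3; 10,0,3 taken -> place at 6.
932 hashes to 9, h2=9; 9 taken -> place at 5.
Table: [208, -, -, 569, -, 932, 62, -, -, 647, 439, -, -]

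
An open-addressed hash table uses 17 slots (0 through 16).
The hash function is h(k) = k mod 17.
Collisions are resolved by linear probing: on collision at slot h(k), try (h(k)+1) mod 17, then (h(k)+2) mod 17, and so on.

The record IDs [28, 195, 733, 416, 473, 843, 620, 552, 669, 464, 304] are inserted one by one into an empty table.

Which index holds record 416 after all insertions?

28 hashes to 11; slot 11 is free → place at 11.
195 hashes to 8; slot 8 is free → place at 8.
733 hashes to 2; slot 2 is free → place at 2.
416 hashes to 8; 8 taken → place at 9.
473 hashes to 14; slot 14 is free → place at 14.
843 hashes to 10; slot 10 is free → place at 10.
620 hashes to 8; 8,9,10,11 taken → place at 12.
552 hashes to 8; 8,9,10,11,12 taken → place at 13.
669 hashes to 6; slot 6 is free → place at 6.
464 hashes to 5; slot 5 is free → place at 5.
304 hashes to 15; slot 15 is free → place at 15.
Table: [∅, ∅, 733, ∅, ∅, 464, 669, ∅, 195, 416, 843, 28, 620, 552, 473, 304, ∅]

9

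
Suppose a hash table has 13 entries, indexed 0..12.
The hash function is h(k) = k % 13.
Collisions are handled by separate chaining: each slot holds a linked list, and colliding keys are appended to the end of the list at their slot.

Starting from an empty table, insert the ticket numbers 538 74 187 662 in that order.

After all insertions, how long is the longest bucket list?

2

538 → bucket 5
74 → bucket 9
187 → bucket 5 (collision)
662 → bucket 12
Final buckets:
0: .
1: .
2: .
3: .
4: .
5: 538 -> 187
6: .
7: .
8: .
9: 74
10: .
11: .
12: 662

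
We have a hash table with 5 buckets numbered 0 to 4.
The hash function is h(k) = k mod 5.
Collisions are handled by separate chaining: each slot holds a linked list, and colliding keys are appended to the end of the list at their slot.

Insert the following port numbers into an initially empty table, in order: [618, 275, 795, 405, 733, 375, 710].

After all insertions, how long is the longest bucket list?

618 -> bucket 3
275 -> bucket 0
795 -> bucket 0 (collision)
405 -> bucket 0 (collision)
733 -> bucket 3 (collision)
375 -> bucket 0 (collision)
710 -> bucket 0 (collision)
Final buckets:
0: 275 -> 795 -> 405 -> 375 -> 710
1: ∅
2: ∅
3: 618 -> 733
4: ∅

5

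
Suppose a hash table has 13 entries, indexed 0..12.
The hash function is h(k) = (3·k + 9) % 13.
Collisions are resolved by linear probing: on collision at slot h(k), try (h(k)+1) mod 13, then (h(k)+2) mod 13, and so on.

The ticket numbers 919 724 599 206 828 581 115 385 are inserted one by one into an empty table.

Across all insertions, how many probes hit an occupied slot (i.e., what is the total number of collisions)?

9

919: h=10 => slot 10
724: h=10, probe 10,11 => slot 11
599: h=12 => slot 12
206: h=3 => slot 3
828: h=10, probe 10,11,12,0 => slot 0
581: h=10, probe 10,11,12,0,1 => slot 1
115: h=3, probe 3,4 => slot 4
385: h=7 => slot 7
Table: [828, 581, ∅, 206, 115, ∅, ∅, 385, ∅, ∅, 919, 724, 599]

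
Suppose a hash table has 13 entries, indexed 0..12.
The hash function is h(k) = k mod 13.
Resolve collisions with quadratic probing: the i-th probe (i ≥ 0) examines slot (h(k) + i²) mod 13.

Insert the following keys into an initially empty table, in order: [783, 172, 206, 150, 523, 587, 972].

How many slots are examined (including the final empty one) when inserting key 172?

Insert 783: h=3, slot 3 empty -> index 3.
Insert 172: h=3, slot 3 occupied -> index 4.
Insert 206: h=11, slot 11 empty -> index 11.
Insert 150: h=7, slot 7 empty -> index 7.
Insert 523: h=3, slots 3,4,7 occupied -> index 12.
Insert 587: h=2, slot 2 empty -> index 2.
Insert 972: h=10, slot 10 empty -> index 10.
Table: [-, -, 587, 783, 172, -, -, 150, -, -, 972, 206, 523]

2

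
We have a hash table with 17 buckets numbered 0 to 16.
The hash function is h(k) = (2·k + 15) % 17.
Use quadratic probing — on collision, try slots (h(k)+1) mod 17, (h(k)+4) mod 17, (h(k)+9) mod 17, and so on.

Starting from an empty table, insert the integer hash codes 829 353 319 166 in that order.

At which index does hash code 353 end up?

829: h=7 → slot 7
353: h=7, probe 7,8 → slot 8
319: h=7, probe 7,8,11 → slot 11
166: h=7, probe 7,8,11,16 → slot 16
Table: [-, -, -, -, -, -, -, 829, 353, -, -, 319, -, -, -, -, 166]

8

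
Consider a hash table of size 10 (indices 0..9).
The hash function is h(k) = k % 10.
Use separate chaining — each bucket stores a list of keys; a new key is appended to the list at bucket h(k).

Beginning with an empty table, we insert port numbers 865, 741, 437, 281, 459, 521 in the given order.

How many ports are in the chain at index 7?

865 → bucket 5
741 → bucket 1
437 → bucket 7
281 → bucket 1 (collision)
459 → bucket 9
521 → bucket 1 (collision)
Final buckets:
0: _
1: 741 -> 281 -> 521
2: _
3: _
4: _
5: 865
6: _
7: 437
8: _
9: 459

1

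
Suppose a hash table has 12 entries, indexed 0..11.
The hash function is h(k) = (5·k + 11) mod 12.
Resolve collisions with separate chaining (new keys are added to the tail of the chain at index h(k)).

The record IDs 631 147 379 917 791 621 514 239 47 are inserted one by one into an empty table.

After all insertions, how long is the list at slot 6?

631 -> bucket 10
147 -> bucket 2
379 -> bucket 10 (collision)
917 -> bucket 0
791 -> bucket 6
621 -> bucket 8
514 -> bucket 1
239 -> bucket 6 (collision)
47 -> bucket 6 (collision)
Final buckets:
0: 917
1: 514
2: 147
3: .
4: .
5: .
6: 791 -> 239 -> 47
7: .
8: 621
9: .
10: 631 -> 379
11: .

3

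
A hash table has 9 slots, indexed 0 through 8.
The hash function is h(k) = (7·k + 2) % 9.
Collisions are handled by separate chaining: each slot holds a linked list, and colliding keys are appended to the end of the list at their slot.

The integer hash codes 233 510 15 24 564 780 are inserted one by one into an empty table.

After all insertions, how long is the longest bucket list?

5

Insert 233: h=4, bucket 4 empty -> new chain.
Insert 510: h=8, bucket 8 empty -> new chain.
Insert 15: h=8, bucket 8 nonempty -> append to chain.
Insert 24: h=8, bucket 8 nonempty -> append to chain.
Insert 564: h=8, bucket 8 nonempty -> append to chain.
Insert 780: h=8, bucket 8 nonempty -> append to chain.
Final buckets:
0: .
1: .
2: .
3: .
4: 233
5: .
6: .
7: .
8: 510 -> 15 -> 24 -> 564 -> 780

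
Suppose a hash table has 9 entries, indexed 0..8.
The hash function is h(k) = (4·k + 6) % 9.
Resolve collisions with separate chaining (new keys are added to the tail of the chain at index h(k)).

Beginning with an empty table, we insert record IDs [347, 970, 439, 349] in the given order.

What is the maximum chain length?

3

Insert 347: h=8, bucket 8 empty → new chain.
Insert 970: h=7, bucket 7 empty → new chain.
Insert 439: h=7, bucket 7 nonempty → append to chain.
Insert 349: h=7, bucket 7 nonempty → append to chain.
Final buckets:
0: _
1: _
2: _
3: _
4: _
5: _
6: _
7: 970 -> 439 -> 349
8: 347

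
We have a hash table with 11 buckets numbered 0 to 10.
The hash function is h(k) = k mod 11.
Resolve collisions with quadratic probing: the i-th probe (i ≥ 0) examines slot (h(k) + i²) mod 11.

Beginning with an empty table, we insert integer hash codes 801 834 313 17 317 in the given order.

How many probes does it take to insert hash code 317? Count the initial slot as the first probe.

Insert 801: h=9, slot 9 empty → index 9.
Insert 834: h=9, slot 9 occupied → index 10.
Insert 313: h=5, slot 5 empty → index 5.
Insert 17: h=6, slot 6 empty → index 6.
Insert 317: h=9, slots 9,10 occupied → index 2.
Table: [-, -, 317, -, -, 313, 17, -, -, 801, 834]

3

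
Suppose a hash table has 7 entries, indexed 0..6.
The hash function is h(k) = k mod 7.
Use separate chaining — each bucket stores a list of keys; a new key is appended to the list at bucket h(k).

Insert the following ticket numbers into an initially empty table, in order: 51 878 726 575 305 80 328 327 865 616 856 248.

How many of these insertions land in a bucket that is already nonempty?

51 -> bucket 2
878 -> bucket 3
726 -> bucket 5
575 -> bucket 1
305 -> bucket 4
80 -> bucket 3 (collision)
328 -> bucket 6
327 -> bucket 5 (collision)
865 -> bucket 4 (collision)
616 -> bucket 0
856 -> bucket 2 (collision)
248 -> bucket 3 (collision)
Final buckets:
0: 616
1: 575
2: 51 -> 856
3: 878 -> 80 -> 248
4: 305 -> 865
5: 726 -> 327
6: 328

5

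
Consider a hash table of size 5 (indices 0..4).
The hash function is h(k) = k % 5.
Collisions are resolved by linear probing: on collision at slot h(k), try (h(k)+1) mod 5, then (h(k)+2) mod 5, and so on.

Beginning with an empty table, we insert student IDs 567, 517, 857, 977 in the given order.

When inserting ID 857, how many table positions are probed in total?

3

567 hashes to 2; slot 2 is free => place at 2.
517 hashes to 2; 2 taken => place at 3.
857 hashes to 2; 2,3 taken => place at 4.
977 hashes to 2; 2,3,4 taken => place at 0.
Table: [977, —, 567, 517, 857]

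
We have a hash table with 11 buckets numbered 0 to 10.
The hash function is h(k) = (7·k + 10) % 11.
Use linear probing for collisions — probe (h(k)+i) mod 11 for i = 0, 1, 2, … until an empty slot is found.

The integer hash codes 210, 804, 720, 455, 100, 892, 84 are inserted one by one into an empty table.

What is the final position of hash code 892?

9

210: h=6 → slot 6
804: h=6, probe 6,7 → slot 7
720: h=1 → slot 1
455: h=5 → slot 5
100: h=6, probe 6,7,8 → slot 8
892: h=6, probe 6,7,8,9 → slot 9
84: h=4 → slot 4
Table: [—, 720, —, —, 84, 455, 210, 804, 100, 892, —]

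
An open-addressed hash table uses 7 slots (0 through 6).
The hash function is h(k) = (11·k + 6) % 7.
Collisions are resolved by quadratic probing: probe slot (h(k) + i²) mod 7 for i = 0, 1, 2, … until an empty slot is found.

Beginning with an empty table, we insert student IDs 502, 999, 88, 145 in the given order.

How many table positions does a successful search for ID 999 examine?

502: h=5 => slot 5
999: h=5, probe 5,6 => slot 6
88: h=1 => slot 1
145: h=5, probe 5,6,2 => slot 2
Table: [—, 88, 145, —, —, 502, 999]
Lookup 999: h=5, probe 5,6 → found at 6.

2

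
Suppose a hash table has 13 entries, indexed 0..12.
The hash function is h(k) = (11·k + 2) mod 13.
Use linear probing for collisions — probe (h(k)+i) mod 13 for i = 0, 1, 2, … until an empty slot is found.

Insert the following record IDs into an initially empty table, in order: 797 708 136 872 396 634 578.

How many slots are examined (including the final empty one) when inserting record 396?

3

797 hashes to 7; slot 7 is free => place at 7.
708 hashes to 3; slot 3 is free => place at 3.
136 hashes to 3; 3 taken => place at 4.
872 hashes to 0; slot 0 is free => place at 0.
396 hashes to 3; 3,4 taken => place at 5.
634 hashes to 8; slot 8 is free => place at 8.
578 hashes to 3; 3,4,5 taken => place at 6.
Table: [872, -, -, 708, 136, 396, 578, 797, 634, -, -, -, -]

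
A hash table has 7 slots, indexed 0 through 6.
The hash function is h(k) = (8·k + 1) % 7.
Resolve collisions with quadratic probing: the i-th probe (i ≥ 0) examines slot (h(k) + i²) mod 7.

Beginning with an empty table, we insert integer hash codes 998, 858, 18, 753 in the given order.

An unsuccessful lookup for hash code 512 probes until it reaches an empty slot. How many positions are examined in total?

2

Insert 998: h=5, slot 5 empty → index 5.
Insert 858: h=5, slot 5 occupied → index 6.
Insert 18: h=5, slots 5,6 occupied → index 2.
Insert 753: h=5, slots 5,6,2 occupied → index 0.
Table: [753, ∅, 18, ∅, ∅, 998, 858]
Lookup 512: h=2, probe 2,3 → slot 3 empty, not found.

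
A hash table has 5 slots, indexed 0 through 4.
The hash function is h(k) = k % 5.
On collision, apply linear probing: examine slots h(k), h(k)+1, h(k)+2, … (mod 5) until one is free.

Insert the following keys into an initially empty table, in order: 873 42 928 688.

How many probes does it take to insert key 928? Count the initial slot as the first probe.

2

Insert 873: h=3, slot 3 empty -> index 3.
Insert 42: h=2, slot 2 empty -> index 2.
Insert 928: h=3, slot 3 occupied -> index 4.
Insert 688: h=3, slots 3,4 occupied -> index 0.
Table: [688, ., 42, 873, 928]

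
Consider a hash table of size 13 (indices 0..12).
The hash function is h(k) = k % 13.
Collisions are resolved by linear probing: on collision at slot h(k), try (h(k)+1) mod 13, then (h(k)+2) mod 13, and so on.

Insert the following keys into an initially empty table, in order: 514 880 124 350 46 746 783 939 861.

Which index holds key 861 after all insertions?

6

514 hashes to 7; slot 7 is free => place at 7.
880 hashes to 9; slot 9 is free => place at 9.
124 hashes to 7; 7 taken => place at 8.
350 hashes to 12; slot 12 is free => place at 12.
46 hashes to 7; 7,8,9 taken => place at 10.
746 hashes to 5; slot 5 is free => place at 5.
783 hashes to 3; slot 3 is free => place at 3.
939 hashes to 3; 3 taken => place at 4.
861 hashes to 3; 3,4,5 taken => place at 6.
Table: [_, _, _, 783, 939, 746, 861, 514, 124, 880, 46, _, 350]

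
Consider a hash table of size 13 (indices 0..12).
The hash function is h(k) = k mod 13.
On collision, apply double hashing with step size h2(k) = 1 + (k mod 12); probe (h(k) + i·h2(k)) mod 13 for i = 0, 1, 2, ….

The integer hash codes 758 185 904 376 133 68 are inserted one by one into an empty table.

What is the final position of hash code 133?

Insert 758: h=4, slot 4 empty => index 4.
Insert 185: h=3, slot 3 empty => index 3.
Insert 904: h=7, slot 7 empty => index 7.
Insert 376: h=12, slot 12 empty => index 12.
Insert 133: h=3, h2=2, slot 3 occupied => index 5.
Insert 68: h=3, h2=9, slots 3,12 occupied => index 8.
Table: [—, —, —, 185, 758, 133, —, 904, 68, —, —, —, 376]

5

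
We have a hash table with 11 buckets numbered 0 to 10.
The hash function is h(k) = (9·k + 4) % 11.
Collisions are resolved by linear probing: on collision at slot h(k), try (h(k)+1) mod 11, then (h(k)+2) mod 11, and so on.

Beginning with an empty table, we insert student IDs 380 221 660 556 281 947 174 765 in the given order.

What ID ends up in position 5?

Insert 380: h=3, slot 3 empty -> index 3.
Insert 221: h=2, slot 2 empty -> index 2.
Insert 660: h=4, slot 4 empty -> index 4.
Insert 556: h=3, slots 3,4 occupied -> index 5.
Insert 281: h=3, slots 3,4,5 occupied -> index 6.
Insert 947: h=2, slots 2,3,4,5,6 occupied -> index 7.
Insert 174: h=8, slot 8 empty -> index 8.
Insert 765: h=3, slots 3,4,5,6,7,8 occupied -> index 9.
Table: [_, _, 221, 380, 660, 556, 281, 947, 174, 765, _]

556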